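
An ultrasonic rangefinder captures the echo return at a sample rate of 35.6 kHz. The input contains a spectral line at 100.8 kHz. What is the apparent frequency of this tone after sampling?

100.8 kHz mod fs = 29.6 kHz.
29.6 kHz > fs/2 = 17.8 kHz, folds to fs − 29.6 kHz = 6 kHz.

6 kHz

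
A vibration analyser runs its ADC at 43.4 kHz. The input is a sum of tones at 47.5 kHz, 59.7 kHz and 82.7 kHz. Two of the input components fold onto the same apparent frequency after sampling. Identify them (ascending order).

47.5 kHz, 82.7 kHz

fs/2 = 21.7 kHz.
47.5 kHz mod fs = 4.1 kHz.
4.1 kHz ≤ fs/2 = 21.7 kHz, appears at 4.1 kHz.
59.7 kHz mod fs = 16.3 kHz.
16.3 kHz ≤ fs/2 = 21.7 kHz, appears at 16.3 kHz.
82.7 kHz mod fs = 39.3 kHz.
39.3 kHz > fs/2 = 21.7 kHz, folds to fs − 39.3 kHz = 4.1 kHz.
47.5 kHz and 82.7 kHz both map to 4.1 kHz.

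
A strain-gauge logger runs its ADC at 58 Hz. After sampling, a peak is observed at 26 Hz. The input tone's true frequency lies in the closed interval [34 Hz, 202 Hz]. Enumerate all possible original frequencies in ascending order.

84 Hz, 90 Hz, 142 Hz, 148 Hz, 200 Hz

Frequencies that alias to 26 Hz are k·fs ± 26 Hz for integer k ≥ 0.
k=0: 26 Hz.
k=1: 32 Hz, 84 Hz.
k=2: 90 Hz, 142 Hz.
k=3: 148 Hz, 200 Hz.
k=4: 206 Hz, 258 Hz.
Within [34 Hz, 202 Hz]: 84 Hz, 90 Hz, 142 Hz, 148 Hz, 200 Hz.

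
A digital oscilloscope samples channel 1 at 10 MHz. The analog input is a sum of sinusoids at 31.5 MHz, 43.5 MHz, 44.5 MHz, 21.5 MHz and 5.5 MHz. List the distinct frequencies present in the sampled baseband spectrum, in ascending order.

fs/2 = 5 MHz.
31.5 MHz mod fs = 1.5 MHz.
1.5 MHz ≤ fs/2 = 5 MHz, appears at 1.5 MHz.
43.5 MHz mod fs = 3.5 MHz.
3.5 MHz ≤ fs/2 = 5 MHz, appears at 3.5 MHz.
44.5 MHz mod fs = 4.5 MHz.
4.5 MHz ≤ fs/2 = 5 MHz, appears at 4.5 MHz.
21.5 MHz mod fs = 1.5 MHz.
1.5 MHz ≤ fs/2 = 5 MHz, appears at 1.5 MHz.
5.5 MHz > fs/2 = 5 MHz, folds to fs − 5.5 MHz = 4.5 MHz.
Distinct values: {1.5 MHz, 3.5 MHz, 4.5 MHz}.

1.5 MHz, 3.5 MHz, 4.5 MHz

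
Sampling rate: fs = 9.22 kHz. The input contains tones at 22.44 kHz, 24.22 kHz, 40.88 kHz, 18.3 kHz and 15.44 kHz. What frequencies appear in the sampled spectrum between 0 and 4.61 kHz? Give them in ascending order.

0.14 kHz, 3 kHz, 3.44 kHz, 4 kHz

fs/2 = 4.61 kHz.
22.44 kHz mod fs = 4 kHz.
4 kHz ≤ fs/2 = 4.61 kHz, appears at 4 kHz.
24.22 kHz mod fs = 5.78 kHz.
5.78 kHz > fs/2 = 4.61 kHz, folds to fs − 5.78 kHz = 3.44 kHz.
40.88 kHz mod fs = 4 kHz.
4 kHz ≤ fs/2 = 4.61 kHz, appears at 4 kHz.
18.3 kHz mod fs = 9.08 kHz.
9.08 kHz > fs/2 = 4.61 kHz, folds to fs − 9.08 kHz = 0.14 kHz.
15.44 kHz mod fs = 6.22 kHz.
6.22 kHz > fs/2 = 4.61 kHz, folds to fs − 6.22 kHz = 3 kHz.
Distinct values: {0.14 kHz, 3 kHz, 3.44 kHz, 4 kHz}.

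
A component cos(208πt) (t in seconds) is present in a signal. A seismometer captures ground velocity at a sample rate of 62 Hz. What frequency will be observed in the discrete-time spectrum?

20 Hz

ω = 208π rad/s → f = ω/(2π) = 104 Hz.
104 Hz mod fs = 42 Hz.
42 Hz > fs/2 = 31 Hz, folds to fs − 42 Hz = 20 Hz.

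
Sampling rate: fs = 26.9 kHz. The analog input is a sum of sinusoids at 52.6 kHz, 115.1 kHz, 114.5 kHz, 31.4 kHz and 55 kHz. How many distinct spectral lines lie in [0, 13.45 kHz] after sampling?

fs/2 = 13.45 kHz.
52.6 kHz mod fs = 25.7 kHz.
25.7 kHz > fs/2 = 13.45 kHz, folds to fs − 25.7 kHz = 1.2 kHz.
115.1 kHz mod fs = 7.5 kHz.
7.5 kHz ≤ fs/2 = 13.45 kHz, appears at 7.5 kHz.
114.5 kHz mod fs = 6.9 kHz.
6.9 kHz ≤ fs/2 = 13.45 kHz, appears at 6.9 kHz.
31.4 kHz mod fs = 4.5 kHz.
4.5 kHz ≤ fs/2 = 13.45 kHz, appears at 4.5 kHz.
55 kHz mod fs = 1.2 kHz.
1.2 kHz ≤ fs/2 = 13.45 kHz, appears at 1.2 kHz.
Distinct values: {1.2 kHz, 4.5 kHz, 6.9 kHz, 7.5 kHz} → 4.

4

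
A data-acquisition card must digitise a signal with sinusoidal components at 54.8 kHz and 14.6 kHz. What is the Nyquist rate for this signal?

109.6 kHz

Highest-frequency component: 54.8 kHz.
Nyquist rate = 2 × 54.8 kHz = 109.6 kHz.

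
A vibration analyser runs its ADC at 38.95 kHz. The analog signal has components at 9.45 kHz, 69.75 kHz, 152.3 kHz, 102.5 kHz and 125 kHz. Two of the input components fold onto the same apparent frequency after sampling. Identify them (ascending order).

69.75 kHz, 125 kHz

fs/2 = 19.475 kHz.
9.45 kHz ≤ fs/2 = 19.475 kHz, passes unchanged.
69.75 kHz mod fs = 30.8 kHz.
30.8 kHz > fs/2 = 19.475 kHz, folds to fs − 30.8 kHz = 8.15 kHz.
152.3 kHz mod fs = 35.45 kHz.
35.45 kHz > fs/2 = 19.475 kHz, folds to fs − 35.45 kHz = 3.5 kHz.
102.5 kHz mod fs = 24.6 kHz.
24.6 kHz > fs/2 = 19.475 kHz, folds to fs − 24.6 kHz = 14.35 kHz.
125 kHz mod fs = 8.15 kHz.
8.15 kHz ≤ fs/2 = 19.475 kHz, appears at 8.15 kHz.
69.75 kHz and 125 kHz both map to 8.15 kHz.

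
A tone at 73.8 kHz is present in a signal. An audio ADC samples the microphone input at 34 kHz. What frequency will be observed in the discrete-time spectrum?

5.8 kHz

73.8 kHz mod fs = 5.8 kHz.
5.8 kHz ≤ fs/2 = 17 kHz, appears at 5.8 kHz.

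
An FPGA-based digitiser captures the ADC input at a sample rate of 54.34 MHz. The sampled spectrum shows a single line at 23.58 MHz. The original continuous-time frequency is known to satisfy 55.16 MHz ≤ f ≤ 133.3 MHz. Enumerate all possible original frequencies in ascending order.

77.92 MHz, 85.1 MHz, 132.26 MHz

Frequencies that alias to 23.58 MHz are k·fs ± 23.58 MHz for integer k ≥ 0.
k=0: 23.58 MHz.
k=1: 30.76 MHz, 77.92 MHz.
k=2: 85.1 MHz, 132.26 MHz.
k=3: 139.44 MHz, 186.6 MHz.
Within [55.16 MHz, 133.3 MHz]: 77.92 MHz, 85.1 MHz, 132.26 MHz.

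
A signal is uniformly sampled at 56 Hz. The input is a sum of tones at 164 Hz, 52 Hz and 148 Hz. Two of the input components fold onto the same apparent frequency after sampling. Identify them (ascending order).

52 Hz, 164 Hz

fs/2 = 28 Hz.
164 Hz mod fs = 52 Hz.
52 Hz > fs/2 = 28 Hz, folds to fs − 52 Hz = 4 Hz.
52 Hz > fs/2 = 28 Hz, folds to fs − 52 Hz = 4 Hz.
148 Hz mod fs = 36 Hz.
36 Hz > fs/2 = 28 Hz, folds to fs − 36 Hz = 20 Hz.
52 Hz and 164 Hz both map to 4 Hz.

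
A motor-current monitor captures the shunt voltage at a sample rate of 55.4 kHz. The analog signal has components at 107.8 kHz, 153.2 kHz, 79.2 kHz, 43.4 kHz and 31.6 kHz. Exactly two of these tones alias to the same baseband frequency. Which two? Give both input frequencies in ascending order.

31.6 kHz, 79.2 kHz

fs/2 = 27.7 kHz.
107.8 kHz mod fs = 52.4 kHz.
52.4 kHz > fs/2 = 27.7 kHz, folds to fs − 52.4 kHz = 3 kHz.
153.2 kHz mod fs = 42.4 kHz.
42.4 kHz > fs/2 = 27.7 kHz, folds to fs − 42.4 kHz = 13 kHz.
79.2 kHz mod fs = 23.8 kHz.
23.8 kHz ≤ fs/2 = 27.7 kHz, appears at 23.8 kHz.
43.4 kHz > fs/2 = 27.7 kHz, folds to fs − 43.4 kHz = 12 kHz.
31.6 kHz > fs/2 = 27.7 kHz, folds to fs − 31.6 kHz = 23.8 kHz.
31.6 kHz and 79.2 kHz both map to 23.8 kHz.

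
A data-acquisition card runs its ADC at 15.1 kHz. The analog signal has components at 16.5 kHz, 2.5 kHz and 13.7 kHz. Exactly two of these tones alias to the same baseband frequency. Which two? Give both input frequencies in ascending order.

fs/2 = 7.55 kHz.
16.5 kHz mod fs = 1.4 kHz.
1.4 kHz ≤ fs/2 = 7.55 kHz, appears at 1.4 kHz.
2.5 kHz ≤ fs/2 = 7.55 kHz, passes unchanged.
13.7 kHz > fs/2 = 7.55 kHz, folds to fs − 13.7 kHz = 1.4 kHz.
13.7 kHz and 16.5 kHz both map to 1.4 kHz.

13.7 kHz, 16.5 kHz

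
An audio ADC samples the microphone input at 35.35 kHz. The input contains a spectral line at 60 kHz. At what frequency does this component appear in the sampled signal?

60 kHz mod fs = 24.65 kHz.
24.65 kHz > fs/2 = 17.675 kHz, folds to fs − 24.65 kHz = 10.7 kHz.

10.7 kHz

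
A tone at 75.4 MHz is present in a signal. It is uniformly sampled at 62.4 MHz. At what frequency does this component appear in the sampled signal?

13 MHz

75.4 MHz mod fs = 13 MHz.
13 MHz ≤ fs/2 = 31.2 MHz, appears at 13 MHz.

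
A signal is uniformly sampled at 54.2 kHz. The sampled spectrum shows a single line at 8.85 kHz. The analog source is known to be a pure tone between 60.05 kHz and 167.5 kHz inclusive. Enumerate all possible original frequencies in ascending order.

63.05 kHz, 99.55 kHz, 117.25 kHz, 153.75 kHz

Frequencies that alias to 8.85 kHz are k·fs ± 8.85 kHz for integer k ≥ 0.
k=0: 8.85 kHz.
k=1: 45.35 kHz, 63.05 kHz.
k=2: 99.55 kHz, 117.25 kHz.
k=3: 153.75 kHz, 171.45 kHz.
k=4: 207.95 kHz, 225.65 kHz.
Within [60.05 kHz, 167.5 kHz]: 63.05 kHz, 99.55 kHz, 117.25 kHz, 153.75 kHz.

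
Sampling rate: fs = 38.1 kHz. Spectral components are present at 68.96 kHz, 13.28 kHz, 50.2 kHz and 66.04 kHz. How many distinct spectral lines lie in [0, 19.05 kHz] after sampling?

fs/2 = 19.05 kHz.
68.96 kHz mod fs = 30.86 kHz.
30.86 kHz > fs/2 = 19.05 kHz, folds to fs − 30.86 kHz = 7.24 kHz.
13.28 kHz ≤ fs/2 = 19.05 kHz, passes unchanged.
50.2 kHz mod fs = 12.1 kHz.
12.1 kHz ≤ fs/2 = 19.05 kHz, appears at 12.1 kHz.
66.04 kHz mod fs = 27.94 kHz.
27.94 kHz > fs/2 = 19.05 kHz, folds to fs − 27.94 kHz = 10.16 kHz.
Distinct values: {7.24 kHz, 10.16 kHz, 12.1 kHz, 13.28 kHz} → 4.

4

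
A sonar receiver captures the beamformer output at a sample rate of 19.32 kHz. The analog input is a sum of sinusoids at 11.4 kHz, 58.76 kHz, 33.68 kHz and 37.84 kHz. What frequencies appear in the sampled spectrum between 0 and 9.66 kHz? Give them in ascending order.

fs/2 = 9.66 kHz.
11.4 kHz > fs/2 = 9.66 kHz, folds to fs − 11.4 kHz = 7.92 kHz.
58.76 kHz mod fs = 0.8 kHz.
0.8 kHz ≤ fs/2 = 9.66 kHz, appears at 0.8 kHz.
33.68 kHz mod fs = 14.36 kHz.
14.36 kHz > fs/2 = 9.66 kHz, folds to fs − 14.36 kHz = 4.96 kHz.
37.84 kHz mod fs = 18.52 kHz.
18.52 kHz > fs/2 = 9.66 kHz, folds to fs − 18.52 kHz = 0.8 kHz.
Distinct values: {0.8 kHz, 4.96 kHz, 7.92 kHz}.

0.8 kHz, 4.96 kHz, 7.92 kHz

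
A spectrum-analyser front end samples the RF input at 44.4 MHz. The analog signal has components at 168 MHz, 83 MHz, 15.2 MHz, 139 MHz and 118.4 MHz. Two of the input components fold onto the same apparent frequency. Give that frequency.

fs/2 = 22.2 MHz.
168 MHz mod fs = 34.8 MHz.
34.8 MHz > fs/2 = 22.2 MHz, folds to fs − 34.8 MHz = 9.6 MHz.
83 MHz mod fs = 38.6 MHz.
38.6 MHz > fs/2 = 22.2 MHz, folds to fs − 38.6 MHz = 5.8 MHz.
15.2 MHz ≤ fs/2 = 22.2 MHz, passes unchanged.
139 MHz mod fs = 5.8 MHz.
5.8 MHz ≤ fs/2 = 22.2 MHz, appears at 5.8 MHz.
118.4 MHz mod fs = 29.6 MHz.
29.6 MHz > fs/2 = 22.2 MHz, folds to fs − 29.6 MHz = 14.8 MHz.
83 MHz and 139 MHz both map to 5.8 MHz.

5.8 MHz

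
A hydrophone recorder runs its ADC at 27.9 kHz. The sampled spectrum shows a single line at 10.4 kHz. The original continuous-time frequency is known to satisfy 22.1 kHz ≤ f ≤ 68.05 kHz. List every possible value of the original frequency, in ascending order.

Frequencies that alias to 10.4 kHz are k·fs ± 10.4 kHz for integer k ≥ 0.
k=0: 10.4 kHz.
k=1: 17.5 kHz, 38.3 kHz.
k=2: 45.4 kHz, 66.2 kHz.
k=3: 73.3 kHz, 94.1 kHz.
Within [22.1 kHz, 68.05 kHz]: 38.3 kHz, 45.4 kHz, 66.2 kHz.

38.3 kHz, 45.4 kHz, 66.2 kHz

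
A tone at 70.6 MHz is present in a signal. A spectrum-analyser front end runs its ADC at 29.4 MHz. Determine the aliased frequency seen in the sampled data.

70.6 MHz mod fs = 11.8 MHz.
11.8 MHz ≤ fs/2 = 14.7 MHz, appears at 11.8 MHz.

11.8 MHz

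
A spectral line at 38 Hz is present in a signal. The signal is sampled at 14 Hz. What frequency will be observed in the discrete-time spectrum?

4 Hz

38 Hz mod fs = 10 Hz.
10 Hz > fs/2 = 7 Hz, folds to fs − 10 Hz = 4 Hz.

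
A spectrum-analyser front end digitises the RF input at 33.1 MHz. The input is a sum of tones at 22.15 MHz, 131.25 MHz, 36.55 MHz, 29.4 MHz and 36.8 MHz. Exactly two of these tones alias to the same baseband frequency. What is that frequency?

fs/2 = 16.55 MHz.
22.15 MHz > fs/2 = 16.55 MHz, folds to fs − 22.15 MHz = 10.95 MHz.
131.25 MHz mod fs = 31.95 MHz.
31.95 MHz > fs/2 = 16.55 MHz, folds to fs − 31.95 MHz = 1.15 MHz.
36.55 MHz mod fs = 3.45 MHz.
3.45 MHz ≤ fs/2 = 16.55 MHz, appears at 3.45 MHz.
29.4 MHz > fs/2 = 16.55 MHz, folds to fs − 29.4 MHz = 3.7 MHz.
36.8 MHz mod fs = 3.7 MHz.
3.7 MHz ≤ fs/2 = 16.55 MHz, appears at 3.7 MHz.
29.4 MHz and 36.8 MHz both map to 3.7 MHz.

3.7 MHz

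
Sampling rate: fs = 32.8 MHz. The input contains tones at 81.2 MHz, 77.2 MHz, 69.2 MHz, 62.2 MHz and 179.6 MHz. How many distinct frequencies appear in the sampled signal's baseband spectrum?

4

fs/2 = 16.4 MHz.
81.2 MHz mod fs = 15.6 MHz.
15.6 MHz ≤ fs/2 = 16.4 MHz, appears at 15.6 MHz.
77.2 MHz mod fs = 11.6 MHz.
11.6 MHz ≤ fs/2 = 16.4 MHz, appears at 11.6 MHz.
69.2 MHz mod fs = 3.6 MHz.
3.6 MHz ≤ fs/2 = 16.4 MHz, appears at 3.6 MHz.
62.2 MHz mod fs = 29.4 MHz.
29.4 MHz > fs/2 = 16.4 MHz, folds to fs − 29.4 MHz = 3.4 MHz.
179.6 MHz mod fs = 15.6 MHz.
15.6 MHz ≤ fs/2 = 16.4 MHz, appears at 15.6 MHz.
Distinct values: {3.4 MHz, 3.6 MHz, 11.6 MHz, 15.6 MHz} → 4.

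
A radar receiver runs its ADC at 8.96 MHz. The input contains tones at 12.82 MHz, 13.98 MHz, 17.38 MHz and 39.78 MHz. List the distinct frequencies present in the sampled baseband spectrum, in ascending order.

fs/2 = 4.48 MHz.
12.82 MHz mod fs = 3.86 MHz.
3.86 MHz ≤ fs/2 = 4.48 MHz, appears at 3.86 MHz.
13.98 MHz mod fs = 5.02 MHz.
5.02 MHz > fs/2 = 4.48 MHz, folds to fs − 5.02 MHz = 3.94 MHz.
17.38 MHz mod fs = 8.42 MHz.
8.42 MHz > fs/2 = 4.48 MHz, folds to fs − 8.42 MHz = 0.54 MHz.
39.78 MHz mod fs = 3.94 MHz.
3.94 MHz ≤ fs/2 = 4.48 MHz, appears at 3.94 MHz.
Distinct values: {0.54 MHz, 3.86 MHz, 3.94 MHz}.

0.54 MHz, 3.86 MHz, 3.94 MHz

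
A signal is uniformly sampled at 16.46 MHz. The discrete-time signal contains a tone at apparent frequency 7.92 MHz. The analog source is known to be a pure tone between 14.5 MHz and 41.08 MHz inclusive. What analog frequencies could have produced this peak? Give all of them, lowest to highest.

24.38 MHz, 25 MHz, 40.84 MHz

Frequencies that alias to 7.92 MHz are k·fs ± 7.92 MHz for integer k ≥ 0.
k=0: 7.92 MHz.
k=1: 8.54 MHz, 24.38 MHz.
k=2: 25 MHz, 40.84 MHz.
k=3: 41.46 MHz, 57.3 MHz.
Within [14.5 MHz, 41.08 MHz]: 24.38 MHz, 25 MHz, 40.84 MHz.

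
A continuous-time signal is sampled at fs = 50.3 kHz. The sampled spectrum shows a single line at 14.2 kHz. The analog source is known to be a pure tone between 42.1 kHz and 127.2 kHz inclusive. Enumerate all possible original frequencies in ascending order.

Frequencies that alias to 14.2 kHz are k·fs ± 14.2 kHz for integer k ≥ 0.
k=0: 14.2 kHz.
k=1: 36.1 kHz, 64.5 kHz.
k=2: 86.4 kHz, 114.8 kHz.
k=3: 136.7 kHz, 165.1 kHz.
Within [42.1 kHz, 127.2 kHz]: 64.5 kHz, 86.4 kHz, 114.8 kHz.

64.5 kHz, 86.4 kHz, 114.8 kHz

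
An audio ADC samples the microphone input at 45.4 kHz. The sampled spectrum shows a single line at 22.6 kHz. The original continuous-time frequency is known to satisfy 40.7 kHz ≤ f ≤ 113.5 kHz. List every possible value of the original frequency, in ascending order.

Frequencies that alias to 22.6 kHz are k·fs ± 22.6 kHz for integer k ≥ 0.
k=0: 22.6 kHz.
k=1: 22.8 kHz, 68 kHz.
k=2: 68.2 kHz, 113.4 kHz.
k=3: 113.6 kHz, 158.8 kHz.
Within [40.7 kHz, 113.5 kHz]: 68 kHz, 68.2 kHz, 113.4 kHz.

68 kHz, 68.2 kHz, 113.4 kHz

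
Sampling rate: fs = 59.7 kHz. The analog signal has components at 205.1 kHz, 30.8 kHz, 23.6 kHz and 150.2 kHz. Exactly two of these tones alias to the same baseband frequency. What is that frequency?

fs/2 = 29.85 kHz.
205.1 kHz mod fs = 26 kHz.
26 kHz ≤ fs/2 = 29.85 kHz, appears at 26 kHz.
30.8 kHz > fs/2 = 29.85 kHz, folds to fs − 30.8 kHz = 28.9 kHz.
23.6 kHz ≤ fs/2 = 29.85 kHz, passes unchanged.
150.2 kHz mod fs = 30.8 kHz.
30.8 kHz > fs/2 = 29.85 kHz, folds to fs − 30.8 kHz = 28.9 kHz.
30.8 kHz and 150.2 kHz both map to 28.9 kHz.

28.9 kHz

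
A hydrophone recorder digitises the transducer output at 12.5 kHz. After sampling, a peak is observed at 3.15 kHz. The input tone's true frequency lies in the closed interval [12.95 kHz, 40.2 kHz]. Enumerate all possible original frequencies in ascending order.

15.65 kHz, 21.85 kHz, 28.15 kHz, 34.35 kHz

Frequencies that alias to 3.15 kHz are k·fs ± 3.15 kHz for integer k ≥ 0.
k=0: 3.15 kHz.
k=1: 9.35 kHz, 15.65 kHz.
k=2: 21.85 kHz, 28.15 kHz.
k=3: 34.35 kHz, 40.65 kHz.
k=4: 46.85 kHz, 53.15 kHz.
Within [12.95 kHz, 40.2 kHz]: 15.65 kHz, 21.85 kHz, 28.15 kHz, 34.35 kHz.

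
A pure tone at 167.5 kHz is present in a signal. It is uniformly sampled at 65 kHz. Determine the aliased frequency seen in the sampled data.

167.5 kHz mod fs = 37.5 kHz.
37.5 kHz > fs/2 = 32.5 kHz, folds to fs − 37.5 kHz = 27.5 kHz.

27.5 kHz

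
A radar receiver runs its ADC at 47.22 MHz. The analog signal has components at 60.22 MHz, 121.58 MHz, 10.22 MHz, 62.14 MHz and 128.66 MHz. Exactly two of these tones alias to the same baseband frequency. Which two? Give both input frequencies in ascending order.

60.22 MHz, 128.66 MHz

fs/2 = 23.61 MHz.
60.22 MHz mod fs = 13 MHz.
13 MHz ≤ fs/2 = 23.61 MHz, appears at 13 MHz.
121.58 MHz mod fs = 27.14 MHz.
27.14 MHz > fs/2 = 23.61 MHz, folds to fs − 27.14 MHz = 20.08 MHz.
10.22 MHz ≤ fs/2 = 23.61 MHz, passes unchanged.
62.14 MHz mod fs = 14.92 MHz.
14.92 MHz ≤ fs/2 = 23.61 MHz, appears at 14.92 MHz.
128.66 MHz mod fs = 34.22 MHz.
34.22 MHz > fs/2 = 23.61 MHz, folds to fs − 34.22 MHz = 13 MHz.
60.22 MHz and 128.66 MHz both map to 13 MHz.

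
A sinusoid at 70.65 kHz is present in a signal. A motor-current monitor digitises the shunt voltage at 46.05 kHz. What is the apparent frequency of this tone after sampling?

70.65 kHz mod fs = 24.6 kHz.
24.6 kHz > fs/2 = 23.025 kHz, folds to fs − 24.6 kHz = 21.45 kHz.

21.45 kHz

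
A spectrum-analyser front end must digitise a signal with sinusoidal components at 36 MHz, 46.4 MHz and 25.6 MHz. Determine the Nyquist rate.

Highest-frequency component: 46.4 MHz.
Nyquist rate = 2 × 46.4 MHz = 92.8 MHz.

92.8 MHz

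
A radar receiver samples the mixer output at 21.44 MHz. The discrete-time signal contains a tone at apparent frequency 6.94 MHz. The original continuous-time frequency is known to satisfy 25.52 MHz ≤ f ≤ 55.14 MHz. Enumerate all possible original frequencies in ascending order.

Frequencies that alias to 6.94 MHz are k·fs ± 6.94 MHz for integer k ≥ 0.
k=0: 6.94 MHz.
k=1: 14.5 MHz, 28.38 MHz.
k=2: 35.94 MHz, 49.82 MHz.
k=3: 57.38 MHz, 71.26 MHz.
Within [25.52 MHz, 55.14 MHz]: 28.38 MHz, 35.94 MHz, 49.82 MHz.

28.38 MHz, 35.94 MHz, 49.82 MHz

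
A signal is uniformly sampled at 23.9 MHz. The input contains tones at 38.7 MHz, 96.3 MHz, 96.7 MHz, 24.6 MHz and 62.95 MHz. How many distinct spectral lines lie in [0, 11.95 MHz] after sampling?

fs/2 = 11.95 MHz.
38.7 MHz mod fs = 14.8 MHz.
14.8 MHz > fs/2 = 11.95 MHz, folds to fs − 14.8 MHz = 9.1 MHz.
96.3 MHz mod fs = 0.7 MHz.
0.7 MHz ≤ fs/2 = 11.95 MHz, appears at 0.7 MHz.
96.7 MHz mod fs = 1.1 MHz.
1.1 MHz ≤ fs/2 = 11.95 MHz, appears at 1.1 MHz.
24.6 MHz mod fs = 0.7 MHz.
0.7 MHz ≤ fs/2 = 11.95 MHz, appears at 0.7 MHz.
62.95 MHz mod fs = 15.15 MHz.
15.15 MHz > fs/2 = 11.95 MHz, folds to fs − 15.15 MHz = 8.75 MHz.
Distinct values: {0.7 MHz, 1.1 MHz, 8.75 MHz, 9.1 MHz} → 4.

4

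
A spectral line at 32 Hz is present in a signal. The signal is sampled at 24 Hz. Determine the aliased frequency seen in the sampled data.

8 Hz

32 Hz mod fs = 8 Hz.
8 Hz ≤ fs/2 = 12 Hz, appears at 8 Hz.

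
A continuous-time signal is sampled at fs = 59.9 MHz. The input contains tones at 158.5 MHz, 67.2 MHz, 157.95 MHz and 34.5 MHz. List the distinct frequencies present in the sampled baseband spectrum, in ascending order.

fs/2 = 29.95 MHz.
158.5 MHz mod fs = 38.7 MHz.
38.7 MHz > fs/2 = 29.95 MHz, folds to fs − 38.7 MHz = 21.2 MHz.
67.2 MHz mod fs = 7.3 MHz.
7.3 MHz ≤ fs/2 = 29.95 MHz, appears at 7.3 MHz.
157.95 MHz mod fs = 38.15 MHz.
38.15 MHz > fs/2 = 29.95 MHz, folds to fs − 38.15 MHz = 21.75 MHz.
34.5 MHz > fs/2 = 29.95 MHz, folds to fs − 34.5 MHz = 25.4 MHz.
Distinct values: {7.3 MHz, 21.2 MHz, 21.75 MHz, 25.4 MHz}.

7.3 MHz, 21.2 MHz, 21.75 MHz, 25.4 MHz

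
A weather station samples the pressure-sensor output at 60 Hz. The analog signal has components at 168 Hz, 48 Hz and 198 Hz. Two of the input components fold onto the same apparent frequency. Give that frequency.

12 Hz

fs/2 = 30 Hz.
168 Hz mod fs = 48 Hz.
48 Hz > fs/2 = 30 Hz, folds to fs − 48 Hz = 12 Hz.
48 Hz > fs/2 = 30 Hz, folds to fs − 48 Hz = 12 Hz.
198 Hz mod fs = 18 Hz.
18 Hz ≤ fs/2 = 30 Hz, appears at 18 Hz.
48 Hz and 168 Hz both map to 12 Hz.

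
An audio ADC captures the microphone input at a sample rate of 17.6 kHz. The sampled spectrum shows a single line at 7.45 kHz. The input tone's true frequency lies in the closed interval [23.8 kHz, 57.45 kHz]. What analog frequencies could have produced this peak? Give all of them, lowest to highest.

Frequencies that alias to 7.45 kHz are k·fs ± 7.45 kHz for integer k ≥ 0.
k=0: 7.45 kHz.
k=1: 10.15 kHz, 25.05 kHz.
k=2: 27.75 kHz, 42.65 kHz.
k=3: 45.35 kHz, 60.25 kHz.
k=4: 62.95 kHz, 77.85 kHz.
Within [23.8 kHz, 57.45 kHz]: 25.05 kHz, 27.75 kHz, 42.65 kHz, 45.35 kHz.

25.05 kHz, 27.75 kHz, 42.65 kHz, 45.35 kHz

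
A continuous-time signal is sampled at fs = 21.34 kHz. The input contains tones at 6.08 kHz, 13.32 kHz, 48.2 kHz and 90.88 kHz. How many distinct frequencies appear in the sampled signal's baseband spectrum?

3

fs/2 = 10.67 kHz.
6.08 kHz ≤ fs/2 = 10.67 kHz, passes unchanged.
13.32 kHz > fs/2 = 10.67 kHz, folds to fs − 13.32 kHz = 8.02 kHz.
48.2 kHz mod fs = 5.52 kHz.
5.52 kHz ≤ fs/2 = 10.67 kHz, appears at 5.52 kHz.
90.88 kHz mod fs = 5.52 kHz.
5.52 kHz ≤ fs/2 = 10.67 kHz, appears at 5.52 kHz.
Distinct values: {5.52 kHz, 6.08 kHz, 8.02 kHz} → 3.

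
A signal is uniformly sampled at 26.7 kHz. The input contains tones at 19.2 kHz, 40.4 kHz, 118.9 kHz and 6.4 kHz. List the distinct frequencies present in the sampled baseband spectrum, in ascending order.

6.4 kHz, 7.5 kHz, 12.1 kHz, 13 kHz

fs/2 = 13.35 kHz.
19.2 kHz > fs/2 = 13.35 kHz, folds to fs − 19.2 kHz = 7.5 kHz.
40.4 kHz mod fs = 13.7 kHz.
13.7 kHz > fs/2 = 13.35 kHz, folds to fs − 13.7 kHz = 13 kHz.
118.9 kHz mod fs = 12.1 kHz.
12.1 kHz ≤ fs/2 = 13.35 kHz, appears at 12.1 kHz.
6.4 kHz ≤ fs/2 = 13.35 kHz, passes unchanged.
Distinct values: {6.4 kHz, 7.5 kHz, 12.1 kHz, 13 kHz}.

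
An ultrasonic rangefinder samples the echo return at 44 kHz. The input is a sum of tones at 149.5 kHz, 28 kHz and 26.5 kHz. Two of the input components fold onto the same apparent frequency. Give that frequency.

fs/2 = 22 kHz.
149.5 kHz mod fs = 17.5 kHz.
17.5 kHz ≤ fs/2 = 22 kHz, appears at 17.5 kHz.
28 kHz > fs/2 = 22 kHz, folds to fs − 28 kHz = 16 kHz.
26.5 kHz > fs/2 = 22 kHz, folds to fs − 26.5 kHz = 17.5 kHz.
26.5 kHz and 149.5 kHz both map to 17.5 kHz.

17.5 kHz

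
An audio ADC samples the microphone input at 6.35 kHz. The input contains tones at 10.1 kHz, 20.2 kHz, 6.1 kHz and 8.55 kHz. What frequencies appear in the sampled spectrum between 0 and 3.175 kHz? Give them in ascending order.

0.25 kHz, 1.15 kHz, 2.2 kHz, 2.6 kHz

fs/2 = 3.175 kHz.
10.1 kHz mod fs = 3.75 kHz.
3.75 kHz > fs/2 = 3.175 kHz, folds to fs − 3.75 kHz = 2.6 kHz.
20.2 kHz mod fs = 1.15 kHz.
1.15 kHz ≤ fs/2 = 3.175 kHz, appears at 1.15 kHz.
6.1 kHz > fs/2 = 3.175 kHz, folds to fs − 6.1 kHz = 0.25 kHz.
8.55 kHz mod fs = 2.2 kHz.
2.2 kHz ≤ fs/2 = 3.175 kHz, appears at 2.2 kHz.
Distinct values: {0.25 kHz, 1.15 kHz, 2.2 kHz, 2.6 kHz}.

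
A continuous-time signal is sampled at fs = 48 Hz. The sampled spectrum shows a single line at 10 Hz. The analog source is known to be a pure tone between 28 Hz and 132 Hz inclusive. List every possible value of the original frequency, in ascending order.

Frequencies that alias to 10 Hz are k·fs ± 10 Hz for integer k ≥ 0.
k=0: 10 Hz.
k=1: 38 Hz, 58 Hz.
k=2: 86 Hz, 106 Hz.
k=3: 134 Hz, 154 Hz.
Within [28 Hz, 132 Hz]: 38 Hz, 58 Hz, 86 Hz, 106 Hz.

38 Hz, 58 Hz, 86 Hz, 106 Hz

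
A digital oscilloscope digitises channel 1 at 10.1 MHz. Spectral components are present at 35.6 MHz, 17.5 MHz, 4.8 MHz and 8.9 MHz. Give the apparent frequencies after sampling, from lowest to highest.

fs/2 = 5.05 MHz.
35.6 MHz mod fs = 5.3 MHz.
5.3 MHz > fs/2 = 5.05 MHz, folds to fs − 5.3 MHz = 4.8 MHz.
17.5 MHz mod fs = 7.4 MHz.
7.4 MHz > fs/2 = 5.05 MHz, folds to fs − 7.4 MHz = 2.7 MHz.
4.8 MHz ≤ fs/2 = 5.05 MHz, passes unchanged.
8.9 MHz > fs/2 = 5.05 MHz, folds to fs − 8.9 MHz = 1.2 MHz.
Distinct values: {1.2 MHz, 2.7 MHz, 4.8 MHz}.

1.2 MHz, 2.7 MHz, 4.8 MHz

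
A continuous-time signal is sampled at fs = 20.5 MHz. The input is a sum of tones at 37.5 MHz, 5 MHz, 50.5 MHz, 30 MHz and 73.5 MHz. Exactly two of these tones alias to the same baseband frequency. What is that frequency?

fs/2 = 10.25 MHz.
37.5 MHz mod fs = 17 MHz.
17 MHz > fs/2 = 10.25 MHz, folds to fs − 17 MHz = 3.5 MHz.
5 MHz ≤ fs/2 = 10.25 MHz, passes unchanged.
50.5 MHz mod fs = 9.5 MHz.
9.5 MHz ≤ fs/2 = 10.25 MHz, appears at 9.5 MHz.
30 MHz mod fs = 9.5 MHz.
9.5 MHz ≤ fs/2 = 10.25 MHz, appears at 9.5 MHz.
73.5 MHz mod fs = 12 MHz.
12 MHz > fs/2 = 10.25 MHz, folds to fs − 12 MHz = 8.5 MHz.
30 MHz and 50.5 MHz both map to 9.5 MHz.

9.5 MHz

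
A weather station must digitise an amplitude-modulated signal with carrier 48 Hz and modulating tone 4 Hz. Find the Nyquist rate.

AM sidebands sit at fc ± fm = 44 Hz and 52 Hz.
Highest-frequency component: 52 Hz.
Nyquist rate = 2 × 52 Hz = 104 Hz.

104 Hz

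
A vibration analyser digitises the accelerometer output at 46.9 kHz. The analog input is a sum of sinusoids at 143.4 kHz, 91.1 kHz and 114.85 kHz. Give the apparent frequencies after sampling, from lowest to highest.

2.7 kHz, 21.05 kHz

fs/2 = 23.45 kHz.
143.4 kHz mod fs = 2.7 kHz.
2.7 kHz ≤ fs/2 = 23.45 kHz, appears at 2.7 kHz.
91.1 kHz mod fs = 44.2 kHz.
44.2 kHz > fs/2 = 23.45 kHz, folds to fs − 44.2 kHz = 2.7 kHz.
114.85 kHz mod fs = 21.05 kHz.
21.05 kHz ≤ fs/2 = 23.45 kHz, appears at 21.05 kHz.
Distinct values: {2.7 kHz, 21.05 kHz}.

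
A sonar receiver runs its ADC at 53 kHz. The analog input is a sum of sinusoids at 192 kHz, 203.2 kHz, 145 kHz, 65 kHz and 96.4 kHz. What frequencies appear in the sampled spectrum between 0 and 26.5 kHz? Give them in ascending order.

8.8 kHz, 9.6 kHz, 12 kHz, 14 kHz, 20 kHz

fs/2 = 26.5 kHz.
192 kHz mod fs = 33 kHz.
33 kHz > fs/2 = 26.5 kHz, folds to fs − 33 kHz = 20 kHz.
203.2 kHz mod fs = 44.2 kHz.
44.2 kHz > fs/2 = 26.5 kHz, folds to fs − 44.2 kHz = 8.8 kHz.
145 kHz mod fs = 39 kHz.
39 kHz > fs/2 = 26.5 kHz, folds to fs − 39 kHz = 14 kHz.
65 kHz mod fs = 12 kHz.
12 kHz ≤ fs/2 = 26.5 kHz, appears at 12 kHz.
96.4 kHz mod fs = 43.4 kHz.
43.4 kHz > fs/2 = 26.5 kHz, folds to fs − 43.4 kHz = 9.6 kHz.
Distinct values: {8.8 kHz, 9.6 kHz, 12 kHz, 14 kHz, 20 kHz}.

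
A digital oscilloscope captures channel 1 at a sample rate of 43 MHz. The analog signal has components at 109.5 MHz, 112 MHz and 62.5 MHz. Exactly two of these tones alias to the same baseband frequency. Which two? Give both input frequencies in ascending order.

fs/2 = 21.5 MHz.
109.5 MHz mod fs = 23.5 MHz.
23.5 MHz > fs/2 = 21.5 MHz, folds to fs − 23.5 MHz = 19.5 MHz.
112 MHz mod fs = 26 MHz.
26 MHz > fs/2 = 21.5 MHz, folds to fs − 26 MHz = 17 MHz.
62.5 MHz mod fs = 19.5 MHz.
19.5 MHz ≤ fs/2 = 21.5 MHz, appears at 19.5 MHz.
62.5 MHz and 109.5 MHz both map to 19.5 MHz.

62.5 MHz, 109.5 MHz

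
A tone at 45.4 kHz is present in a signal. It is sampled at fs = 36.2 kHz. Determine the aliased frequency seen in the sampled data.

45.4 kHz mod fs = 9.2 kHz.
9.2 kHz ≤ fs/2 = 18.1 kHz, appears at 9.2 kHz.

9.2 kHz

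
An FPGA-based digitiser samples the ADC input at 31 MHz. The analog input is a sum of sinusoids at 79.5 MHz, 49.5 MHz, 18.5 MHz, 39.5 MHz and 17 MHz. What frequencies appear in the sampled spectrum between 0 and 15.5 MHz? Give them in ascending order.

8.5 MHz, 12.5 MHz, 13.5 MHz, 14 MHz

fs/2 = 15.5 MHz.
79.5 MHz mod fs = 17.5 MHz.
17.5 MHz > fs/2 = 15.5 MHz, folds to fs − 17.5 MHz = 13.5 MHz.
49.5 MHz mod fs = 18.5 MHz.
18.5 MHz > fs/2 = 15.5 MHz, folds to fs − 18.5 MHz = 12.5 MHz.
18.5 MHz > fs/2 = 15.5 MHz, folds to fs − 18.5 MHz = 12.5 MHz.
39.5 MHz mod fs = 8.5 MHz.
8.5 MHz ≤ fs/2 = 15.5 MHz, appears at 8.5 MHz.
17 MHz > fs/2 = 15.5 MHz, folds to fs − 17 MHz = 14 MHz.
Distinct values: {8.5 MHz, 12.5 MHz, 13.5 MHz, 14 MHz}.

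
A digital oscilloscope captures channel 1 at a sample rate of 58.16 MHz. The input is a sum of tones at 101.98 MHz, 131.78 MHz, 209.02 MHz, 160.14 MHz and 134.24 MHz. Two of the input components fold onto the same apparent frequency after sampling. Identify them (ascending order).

101.98 MHz, 160.14 MHz

fs/2 = 29.08 MHz.
101.98 MHz mod fs = 43.82 MHz.
43.82 MHz > fs/2 = 29.08 MHz, folds to fs − 43.82 MHz = 14.34 MHz.
131.78 MHz mod fs = 15.46 MHz.
15.46 MHz ≤ fs/2 = 29.08 MHz, appears at 15.46 MHz.
209.02 MHz mod fs = 34.54 MHz.
34.54 MHz > fs/2 = 29.08 MHz, folds to fs − 34.54 MHz = 23.62 MHz.
160.14 MHz mod fs = 43.82 MHz.
43.82 MHz > fs/2 = 29.08 MHz, folds to fs − 43.82 MHz = 14.34 MHz.
134.24 MHz mod fs = 17.92 MHz.
17.92 MHz ≤ fs/2 = 29.08 MHz, appears at 17.92 MHz.
101.98 MHz and 160.14 MHz both map to 14.34 MHz.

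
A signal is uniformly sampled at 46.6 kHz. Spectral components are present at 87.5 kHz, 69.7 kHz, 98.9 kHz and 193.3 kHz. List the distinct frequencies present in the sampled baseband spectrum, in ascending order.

5.7 kHz, 6.9 kHz, 23.1 kHz

fs/2 = 23.3 kHz.
87.5 kHz mod fs = 40.9 kHz.
40.9 kHz > fs/2 = 23.3 kHz, folds to fs − 40.9 kHz = 5.7 kHz.
69.7 kHz mod fs = 23.1 kHz.
23.1 kHz ≤ fs/2 = 23.3 kHz, appears at 23.1 kHz.
98.9 kHz mod fs = 5.7 kHz.
5.7 kHz ≤ fs/2 = 23.3 kHz, appears at 5.7 kHz.
193.3 kHz mod fs = 6.9 kHz.
6.9 kHz ≤ fs/2 = 23.3 kHz, appears at 6.9 kHz.
Distinct values: {5.7 kHz, 6.9 kHz, 23.1 kHz}.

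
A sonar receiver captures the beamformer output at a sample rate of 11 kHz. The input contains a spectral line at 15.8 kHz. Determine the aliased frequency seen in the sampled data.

15.8 kHz mod fs = 4.8 kHz.
4.8 kHz ≤ fs/2 = 5.5 kHz, appears at 4.8 kHz.

4.8 kHz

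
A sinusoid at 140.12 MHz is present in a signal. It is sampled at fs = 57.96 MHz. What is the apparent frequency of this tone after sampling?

140.12 MHz mod fs = 24.2 MHz.
24.2 MHz ≤ fs/2 = 28.98 MHz, appears at 24.2 MHz.

24.2 MHz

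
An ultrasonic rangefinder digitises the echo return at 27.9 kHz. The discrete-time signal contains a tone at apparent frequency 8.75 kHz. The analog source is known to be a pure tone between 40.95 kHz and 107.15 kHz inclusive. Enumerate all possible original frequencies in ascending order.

Frequencies that alias to 8.75 kHz are k·fs ± 8.75 kHz for integer k ≥ 0.
k=0: 8.75 kHz.
k=1: 19.15 kHz, 36.65 kHz.
k=2: 47.05 kHz, 64.55 kHz.
k=3: 74.95 kHz, 92.45 kHz.
k=4: 102.85 kHz, 120.35 kHz.
k=5: 130.75 kHz, 148.25 kHz.
Within [40.95 kHz, 107.15 kHz]: 47.05 kHz, 64.55 kHz, 74.95 kHz, 92.45 kHz, 102.85 kHz.

47.05 kHz, 64.55 kHz, 74.95 kHz, 92.45 kHz, 102.85 kHz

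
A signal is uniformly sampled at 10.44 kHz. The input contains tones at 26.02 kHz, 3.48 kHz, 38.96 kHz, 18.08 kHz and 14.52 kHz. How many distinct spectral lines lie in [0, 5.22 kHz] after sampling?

fs/2 = 5.22 kHz.
26.02 kHz mod fs = 5.14 kHz.
5.14 kHz ≤ fs/2 = 5.22 kHz, appears at 5.14 kHz.
3.48 kHz ≤ fs/2 = 5.22 kHz, passes unchanged.
38.96 kHz mod fs = 7.64 kHz.
7.64 kHz > fs/2 = 5.22 kHz, folds to fs − 7.64 kHz = 2.8 kHz.
18.08 kHz mod fs = 7.64 kHz.
7.64 kHz > fs/2 = 5.22 kHz, folds to fs − 7.64 kHz = 2.8 kHz.
14.52 kHz mod fs = 4.08 kHz.
4.08 kHz ≤ fs/2 = 5.22 kHz, appears at 4.08 kHz.
Distinct values: {2.8 kHz, 3.48 kHz, 4.08 kHz, 5.14 kHz} → 4.

4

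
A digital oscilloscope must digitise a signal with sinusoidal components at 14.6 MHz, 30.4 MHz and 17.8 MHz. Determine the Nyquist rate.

60.8 MHz

Highest-frequency component: 30.4 MHz.
Nyquist rate = 2 × 30.4 MHz = 60.8 MHz.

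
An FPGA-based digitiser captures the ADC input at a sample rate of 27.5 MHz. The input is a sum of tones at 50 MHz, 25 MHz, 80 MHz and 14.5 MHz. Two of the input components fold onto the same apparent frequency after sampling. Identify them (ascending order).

25 MHz, 80 MHz

fs/2 = 13.75 MHz.
50 MHz mod fs = 22.5 MHz.
22.5 MHz > fs/2 = 13.75 MHz, folds to fs − 22.5 MHz = 5 MHz.
25 MHz > fs/2 = 13.75 MHz, folds to fs − 25 MHz = 2.5 MHz.
80 MHz mod fs = 25 MHz.
25 MHz > fs/2 = 13.75 MHz, folds to fs − 25 MHz = 2.5 MHz.
14.5 MHz > fs/2 = 13.75 MHz, folds to fs − 14.5 MHz = 13 MHz.
25 MHz and 80 MHz both map to 2.5 MHz.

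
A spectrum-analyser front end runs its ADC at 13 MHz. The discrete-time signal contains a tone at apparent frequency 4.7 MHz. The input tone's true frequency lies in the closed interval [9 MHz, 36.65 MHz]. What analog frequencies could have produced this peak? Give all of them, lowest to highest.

17.7 MHz, 21.3 MHz, 30.7 MHz, 34.3 MHz

Frequencies that alias to 4.7 MHz are k·fs ± 4.7 MHz for integer k ≥ 0.
k=0: 4.7 MHz.
k=1: 8.3 MHz, 17.7 MHz.
k=2: 21.3 MHz, 30.7 MHz.
k=3: 34.3 MHz, 43.7 MHz.
k=4: 47.3 MHz, 56.7 MHz.
Within [9 MHz, 36.65 MHz]: 17.7 MHz, 21.3 MHz, 30.7 MHz, 34.3 MHz.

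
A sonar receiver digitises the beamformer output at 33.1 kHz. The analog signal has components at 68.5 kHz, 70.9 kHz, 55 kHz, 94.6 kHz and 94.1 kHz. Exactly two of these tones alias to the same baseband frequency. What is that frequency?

4.7 kHz

fs/2 = 16.55 kHz.
68.5 kHz mod fs = 2.3 kHz.
2.3 kHz ≤ fs/2 = 16.55 kHz, appears at 2.3 kHz.
70.9 kHz mod fs = 4.7 kHz.
4.7 kHz ≤ fs/2 = 16.55 kHz, appears at 4.7 kHz.
55 kHz mod fs = 21.9 kHz.
21.9 kHz > fs/2 = 16.55 kHz, folds to fs − 21.9 kHz = 11.2 kHz.
94.6 kHz mod fs = 28.4 kHz.
28.4 kHz > fs/2 = 16.55 kHz, folds to fs − 28.4 kHz = 4.7 kHz.
94.1 kHz mod fs = 27.9 kHz.
27.9 kHz > fs/2 = 16.55 kHz, folds to fs − 27.9 kHz = 5.2 kHz.
70.9 kHz and 94.6 kHz both map to 4.7 kHz.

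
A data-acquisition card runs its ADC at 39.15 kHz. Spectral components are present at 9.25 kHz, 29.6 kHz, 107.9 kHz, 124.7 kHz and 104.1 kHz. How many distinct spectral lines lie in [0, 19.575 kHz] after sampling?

4

fs/2 = 19.575 kHz.
9.25 kHz ≤ fs/2 = 19.575 kHz, passes unchanged.
29.6 kHz > fs/2 = 19.575 kHz, folds to fs − 29.6 kHz = 9.55 kHz.
107.9 kHz mod fs = 29.6 kHz.
29.6 kHz > fs/2 = 19.575 kHz, folds to fs − 29.6 kHz = 9.55 kHz.
124.7 kHz mod fs = 7.25 kHz.
7.25 kHz ≤ fs/2 = 19.575 kHz, appears at 7.25 kHz.
104.1 kHz mod fs = 25.8 kHz.
25.8 kHz > fs/2 = 19.575 kHz, folds to fs − 25.8 kHz = 13.35 kHz.
Distinct values: {7.25 kHz, 9.25 kHz, 9.55 kHz, 13.35 kHz} → 4.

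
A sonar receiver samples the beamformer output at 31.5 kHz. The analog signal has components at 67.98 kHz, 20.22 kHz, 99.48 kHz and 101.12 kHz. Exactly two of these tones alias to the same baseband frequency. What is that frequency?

fs/2 = 15.75 kHz.
67.98 kHz mod fs = 4.98 kHz.
4.98 kHz ≤ fs/2 = 15.75 kHz, appears at 4.98 kHz.
20.22 kHz > fs/2 = 15.75 kHz, folds to fs − 20.22 kHz = 11.28 kHz.
99.48 kHz mod fs = 4.98 kHz.
4.98 kHz ≤ fs/2 = 15.75 kHz, appears at 4.98 kHz.
101.12 kHz mod fs = 6.62 kHz.
6.62 kHz ≤ fs/2 = 15.75 kHz, appears at 6.62 kHz.
67.98 kHz and 99.48 kHz both map to 4.98 kHz.

4.98 kHz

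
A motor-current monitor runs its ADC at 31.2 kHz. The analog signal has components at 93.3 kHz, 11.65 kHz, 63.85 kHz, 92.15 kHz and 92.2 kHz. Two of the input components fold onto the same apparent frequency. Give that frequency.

fs/2 = 15.6 kHz.
93.3 kHz mod fs = 30.9 kHz.
30.9 kHz > fs/2 = 15.6 kHz, folds to fs − 30.9 kHz = 0.3 kHz.
11.65 kHz ≤ fs/2 = 15.6 kHz, passes unchanged.
63.85 kHz mod fs = 1.45 kHz.
1.45 kHz ≤ fs/2 = 15.6 kHz, appears at 1.45 kHz.
92.15 kHz mod fs = 29.75 kHz.
29.75 kHz > fs/2 = 15.6 kHz, folds to fs − 29.75 kHz = 1.45 kHz.
92.2 kHz mod fs = 29.8 kHz.
29.8 kHz > fs/2 = 15.6 kHz, folds to fs − 29.8 kHz = 1.4 kHz.
63.85 kHz and 92.15 kHz both map to 1.45 kHz.

1.45 kHz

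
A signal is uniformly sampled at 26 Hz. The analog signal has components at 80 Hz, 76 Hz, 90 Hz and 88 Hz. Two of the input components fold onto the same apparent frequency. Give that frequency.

2 Hz

fs/2 = 13 Hz.
80 Hz mod fs = 2 Hz.
2 Hz ≤ fs/2 = 13 Hz, appears at 2 Hz.
76 Hz mod fs = 24 Hz.
24 Hz > fs/2 = 13 Hz, folds to fs − 24 Hz = 2 Hz.
90 Hz mod fs = 12 Hz.
12 Hz ≤ fs/2 = 13 Hz, appears at 12 Hz.
88 Hz mod fs = 10 Hz.
10 Hz ≤ fs/2 = 13 Hz, appears at 10 Hz.
76 Hz and 80 Hz both map to 2 Hz.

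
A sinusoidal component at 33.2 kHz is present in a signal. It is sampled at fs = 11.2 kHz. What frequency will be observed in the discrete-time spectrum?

33.2 kHz mod fs = 10.8 kHz.
10.8 kHz > fs/2 = 5.6 kHz, folds to fs − 10.8 kHz = 0.4 kHz.

0.4 kHz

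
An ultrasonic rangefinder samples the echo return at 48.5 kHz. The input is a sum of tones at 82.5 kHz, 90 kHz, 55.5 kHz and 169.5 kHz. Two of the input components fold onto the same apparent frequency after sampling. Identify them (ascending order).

55.5 kHz, 90 kHz

fs/2 = 24.25 kHz.
82.5 kHz mod fs = 34 kHz.
34 kHz > fs/2 = 24.25 kHz, folds to fs − 34 kHz = 14.5 kHz.
90 kHz mod fs = 41.5 kHz.
41.5 kHz > fs/2 = 24.25 kHz, folds to fs − 41.5 kHz = 7 kHz.
55.5 kHz mod fs = 7 kHz.
7 kHz ≤ fs/2 = 24.25 kHz, appears at 7 kHz.
169.5 kHz mod fs = 24 kHz.
24 kHz ≤ fs/2 = 24.25 kHz, appears at 24 kHz.
55.5 kHz and 90 kHz both map to 7 kHz.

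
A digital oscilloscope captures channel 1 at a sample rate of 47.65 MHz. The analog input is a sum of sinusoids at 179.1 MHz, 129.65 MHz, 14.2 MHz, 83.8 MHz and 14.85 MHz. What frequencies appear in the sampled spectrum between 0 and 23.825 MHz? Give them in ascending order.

11.5 MHz, 13.3 MHz, 14.2 MHz, 14.85 MHz

fs/2 = 23.825 MHz.
179.1 MHz mod fs = 36.15 MHz.
36.15 MHz > fs/2 = 23.825 MHz, folds to fs − 36.15 MHz = 11.5 MHz.
129.65 MHz mod fs = 34.35 MHz.
34.35 MHz > fs/2 = 23.825 MHz, folds to fs − 34.35 MHz = 13.3 MHz.
14.2 MHz ≤ fs/2 = 23.825 MHz, passes unchanged.
83.8 MHz mod fs = 36.15 MHz.
36.15 MHz > fs/2 = 23.825 MHz, folds to fs − 36.15 MHz = 11.5 MHz.
14.85 MHz ≤ fs/2 = 23.825 MHz, passes unchanged.
Distinct values: {11.5 MHz, 13.3 MHz, 14.2 MHz, 14.85 MHz}.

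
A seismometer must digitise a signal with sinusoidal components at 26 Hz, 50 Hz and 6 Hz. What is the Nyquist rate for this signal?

Highest-frequency component: 50 Hz.
Nyquist rate = 2 × 50 Hz = 100 Hz.

100 Hz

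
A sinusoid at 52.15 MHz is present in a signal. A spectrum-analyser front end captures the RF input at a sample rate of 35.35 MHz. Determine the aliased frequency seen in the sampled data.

52.15 MHz mod fs = 16.8 MHz.
16.8 MHz ≤ fs/2 = 17.675 MHz, appears at 16.8 MHz.

16.8 MHz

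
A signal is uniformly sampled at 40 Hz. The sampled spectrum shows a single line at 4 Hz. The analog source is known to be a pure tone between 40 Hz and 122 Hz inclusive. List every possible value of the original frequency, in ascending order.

Frequencies that alias to 4 Hz are k·fs ± 4 Hz for integer k ≥ 0.
k=0: 4 Hz.
k=1: 36 Hz, 44 Hz.
k=2: 76 Hz, 84 Hz.
k=3: 116 Hz, 124 Hz.
k=4: 156 Hz, 164 Hz.
Within [40 Hz, 122 Hz]: 44 Hz, 76 Hz, 84 Hz, 116 Hz.

44 Hz, 76 Hz, 84 Hz, 116 Hz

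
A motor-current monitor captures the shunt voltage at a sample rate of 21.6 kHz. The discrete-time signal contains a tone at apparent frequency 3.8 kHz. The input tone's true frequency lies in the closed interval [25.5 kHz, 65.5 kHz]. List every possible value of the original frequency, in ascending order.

39.4 kHz, 47 kHz, 61 kHz

Frequencies that alias to 3.8 kHz are k·fs ± 3.8 kHz for integer k ≥ 0.
k=0: 3.8 kHz.
k=1: 17.8 kHz, 25.4 kHz.
k=2: 39.4 kHz, 47 kHz.
k=3: 61 kHz, 68.6 kHz.
k=4: 82.6 kHz, 90.2 kHz.
Within [25.5 kHz, 65.5 kHz]: 39.4 kHz, 47 kHz, 61 kHz.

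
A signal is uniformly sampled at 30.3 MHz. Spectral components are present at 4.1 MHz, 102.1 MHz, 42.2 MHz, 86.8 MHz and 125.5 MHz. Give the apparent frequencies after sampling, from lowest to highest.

fs/2 = 15.15 MHz.
4.1 MHz ≤ fs/2 = 15.15 MHz, passes unchanged.
102.1 MHz mod fs = 11.2 MHz.
11.2 MHz ≤ fs/2 = 15.15 MHz, appears at 11.2 MHz.
42.2 MHz mod fs = 11.9 MHz.
11.9 MHz ≤ fs/2 = 15.15 MHz, appears at 11.9 MHz.
86.8 MHz mod fs = 26.2 MHz.
26.2 MHz > fs/2 = 15.15 MHz, folds to fs − 26.2 MHz = 4.1 MHz.
125.5 MHz mod fs = 4.3 MHz.
4.3 MHz ≤ fs/2 = 15.15 MHz, appears at 4.3 MHz.
Distinct values: {4.1 MHz, 4.3 MHz, 11.2 MHz, 11.9 MHz}.

4.1 MHz, 4.3 MHz, 11.2 MHz, 11.9 MHz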